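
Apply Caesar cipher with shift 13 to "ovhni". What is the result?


Caesar cipher: shift "ovhni" by 13
  'o' (pos 14) + 13 = pos 1 = 'b'
  'v' (pos 21) + 13 = pos 8 = 'i'
  'h' (pos 7) + 13 = pos 20 = 'u'
  'n' (pos 13) + 13 = pos 0 = 'a'
  'i' (pos 8) + 13 = pos 21 = 'v'
Result: biuav

biuav


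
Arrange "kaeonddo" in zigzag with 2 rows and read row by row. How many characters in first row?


Zigzag "kaeonddo" into 2 rows:
Placing characters:
  'k' => row 0
  'a' => row 1
  'e' => row 0
  'o' => row 1
  'n' => row 0
  'd' => row 1
  'd' => row 0
  'o' => row 1
Rows:
  Row 0: "kend"
  Row 1: "aodo"
First row length: 4

4


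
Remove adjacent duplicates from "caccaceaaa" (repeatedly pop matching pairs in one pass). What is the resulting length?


Input: caccaceaaa
Stack-based adjacent duplicate removal:
  Read 'c': push. Stack: c
  Read 'a': push. Stack: ca
  Read 'c': push. Stack: cac
  Read 'c': matches stack top 'c' => pop. Stack: ca
  Read 'a': matches stack top 'a' => pop. Stack: c
  Read 'c': matches stack top 'c' => pop. Stack: (empty)
  Read 'e': push. Stack: e
  Read 'a': push. Stack: ea
  Read 'a': matches stack top 'a' => pop. Stack: e
  Read 'a': push. Stack: ea
Final stack: "ea" (length 2)

2


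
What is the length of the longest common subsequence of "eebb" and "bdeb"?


LCS of "eebb" and "bdeb"
DP table:
           b    d    e    b
      0    0    0    0    0
  e   0    0    0    1    1
  e   0    0    0    1    1
  b   0    1    1    1    2
  b   0    1    1    1    2
LCS length = dp[4][4] = 2

2


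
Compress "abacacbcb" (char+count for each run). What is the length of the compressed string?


Input: abacacbcb
Runs:
  'a' x 1 => "a1"
  'b' x 1 => "b1"
  'a' x 1 => "a1"
  'c' x 1 => "c1"
  'a' x 1 => "a1"
  'c' x 1 => "c1"
  'b' x 1 => "b1"
  'c' x 1 => "c1"
  'b' x 1 => "b1"
Compressed: "a1b1a1c1a1c1b1c1b1"
Compressed length: 18

18


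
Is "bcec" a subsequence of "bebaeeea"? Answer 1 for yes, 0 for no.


Check if "bcec" is a subsequence of "bebaeeea"
Greedy scan:
  Position 0 ('b'): matches sub[0] = 'b'
  Position 1 ('e'): no match needed
  Position 2 ('b'): no match needed
  Position 3 ('a'): no match needed
  Position 4 ('e'): no match needed
  Position 5 ('e'): no match needed
  Position 6 ('e'): no match needed
  Position 7 ('a'): no match needed
Only matched 1/4 characters => not a subsequence

0


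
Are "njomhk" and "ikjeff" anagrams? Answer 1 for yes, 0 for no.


Strings: "njomhk", "ikjeff"
Sorted first:  hjkmno
Sorted second: effijk
Differ at position 0: 'h' vs 'e' => not anagrams

0


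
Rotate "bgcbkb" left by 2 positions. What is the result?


Input: "bgcbkb", rotate left by 2
First 2 characters: "bg"
Remaining characters: "cbkb"
Concatenate remaining + first: "cbkb" + "bg" = "cbkbbg"

cbkbbg


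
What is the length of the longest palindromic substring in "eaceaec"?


Input: "eaceaec"
Checking substrings for palindromes:
  [2:7] "ceaec" (len 5) => palindrome
  [3:6] "eae" (len 3) => palindrome
Longest palindromic substring: "ceaec" with length 5

5


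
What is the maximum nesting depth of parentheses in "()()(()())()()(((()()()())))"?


Input: "()()(()())()()(((()()()())))"
Tracking depth:
  Position 0 '(': depth becomes 1
  Position 1 ')': depth becomes 0
  Position 2 '(': depth becomes 1
  Position 3 ')': depth becomes 0
  Position 4 '(': depth becomes 1
  Position 5 '(': depth becomes 2
  Position 6 ')': depth becomes 1
  Position 7 '(': depth becomes 2
  Position 8 ')': depth becomes 1
  Position 9 ')': depth becomes 0
  Position 10 '(': depth becomes 1
  Position 11 ')': depth becomes 0
  Position 12 '(': depth becomes 1
  Position 13 ')': depth becomes 0
  Position 14 '(': depth becomes 1
  Position 15 '(': depth becomes 2
  Position 16 '(': depth becomes 3
  Position 17 '(': depth becomes 4
  Position 18 ')': depth becomes 3
  Position 19 '(': depth becomes 4
  Position 20 ')': depth becomes 3
  Position 21 '(': depth becomes 4
  Position 22 ')': depth becomes 3
  Position 23 '(': depth becomes 4
  Position 24 ')': depth becomes 3
  Position 25 ')': depth becomes 2
  Position 26 ')': depth becomes 1
  Position 27 ')': depth becomes 0
Maximum depth reached: 4

4


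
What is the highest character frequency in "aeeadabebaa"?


Input: aeeadabebaa
Character counts:
  'a': 5
  'b': 2
  'd': 1
  'e': 3
Maximum frequency: 5

5


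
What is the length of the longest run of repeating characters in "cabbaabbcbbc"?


Input: "cabbaabbcbbc"
Scanning for longest run:
  Position 1 ('a'): new char, reset run to 1
  Position 2 ('b'): new char, reset run to 1
  Position 3 ('b'): continues run of 'b', length=2
  Position 4 ('a'): new char, reset run to 1
  Position 5 ('a'): continues run of 'a', length=2
  Position 6 ('b'): new char, reset run to 1
  Position 7 ('b'): continues run of 'b', length=2
  Position 8 ('c'): new char, reset run to 1
  Position 9 ('b'): new char, reset run to 1
  Position 10 ('b'): continues run of 'b', length=2
  Position 11 ('c'): new char, reset run to 1
Longest run: 'b' with length 2

2


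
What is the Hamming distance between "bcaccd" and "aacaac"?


Comparing "bcaccd" and "aacaac" position by position:
  Position 0: 'b' vs 'a' => differ
  Position 1: 'c' vs 'a' => differ
  Position 2: 'a' vs 'c' => differ
  Position 3: 'c' vs 'a' => differ
  Position 4: 'c' vs 'a' => differ
  Position 5: 'd' vs 'c' => differ
Total differences (Hamming distance): 6

6


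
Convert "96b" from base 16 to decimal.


Input: "96b" in base 16
Positional expansion:
  Digit '9' (value 9) x 16^2 = 2304
  Digit '6' (value 6) x 16^1 = 96
  Digit 'b' (value 11) x 16^0 = 11
Sum = 2411

2411


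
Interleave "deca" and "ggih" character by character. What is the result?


Interleaving "deca" and "ggih":
  Position 0: 'd' from first, 'g' from second => "dg"
  Position 1: 'e' from first, 'g' from second => "eg"
  Position 2: 'c' from first, 'i' from second => "ci"
  Position 3: 'a' from first, 'h' from second => "ah"
Result: dgegciah

dgegciah


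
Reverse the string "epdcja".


Input: epdcja
Reading characters right to left:
  Position 5: 'a'
  Position 4: 'j'
  Position 3: 'c'
  Position 2: 'd'
  Position 1: 'p'
  Position 0: 'e'
Reversed: ajcdpe

ajcdpe


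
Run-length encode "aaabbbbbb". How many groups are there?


Input: aaabbbbbb
Scanning for consecutive runs:
  Group 1: 'a' x 3 (positions 0-2)
  Group 2: 'b' x 6 (positions 3-8)
Total groups: 2

2


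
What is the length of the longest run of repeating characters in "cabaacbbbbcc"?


Input: "cabaacbbbbcc"
Scanning for longest run:
  Position 1 ('a'): new char, reset run to 1
  Position 2 ('b'): new char, reset run to 1
  Position 3 ('a'): new char, reset run to 1
  Position 4 ('a'): continues run of 'a', length=2
  Position 5 ('c'): new char, reset run to 1
  Position 6 ('b'): new char, reset run to 1
  Position 7 ('b'): continues run of 'b', length=2
  Position 8 ('b'): continues run of 'b', length=3
  Position 9 ('b'): continues run of 'b', length=4
  Position 10 ('c'): new char, reset run to 1
  Position 11 ('c'): continues run of 'c', length=2
Longest run: 'b' with length 4

4


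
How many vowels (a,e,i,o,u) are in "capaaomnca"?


Input: capaaomnca
Checking each character:
  'c' at position 0: consonant
  'a' at position 1: vowel (running total: 1)
  'p' at position 2: consonant
  'a' at position 3: vowel (running total: 2)
  'a' at position 4: vowel (running total: 3)
  'o' at position 5: vowel (running total: 4)
  'm' at position 6: consonant
  'n' at position 7: consonant
  'c' at position 8: consonant
  'a' at position 9: vowel (running total: 5)
Total vowels: 5

5


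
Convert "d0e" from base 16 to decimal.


Input: "d0e" in base 16
Positional expansion:
  Digit 'd' (value 13) x 16^2 = 3328
  Digit '0' (value 0) x 16^1 = 0
  Digit 'e' (value 14) x 16^0 = 14
Sum = 3342

3342


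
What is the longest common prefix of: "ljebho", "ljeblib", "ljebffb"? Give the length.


Words: ljebho, ljeblib, ljebffb
  Position 0: all 'l' => match
  Position 1: all 'j' => match
  Position 2: all 'e' => match
  Position 3: all 'b' => match
  Position 4: ('h', 'l', 'f') => mismatch, stop
LCP = "ljeb" (length 4)

4


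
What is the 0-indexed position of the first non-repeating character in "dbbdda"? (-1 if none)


Input: dbbdda
Character frequencies:
  'a': 1
  'b': 2
  'd': 3
Scanning left to right for freq == 1:
  Position 0 ('d'): freq=3, skip
  Position 1 ('b'): freq=2, skip
  Position 2 ('b'): freq=2, skip
  Position 3 ('d'): freq=3, skip
  Position 4 ('d'): freq=3, skip
  Position 5 ('a'): unique! => answer = 5

5


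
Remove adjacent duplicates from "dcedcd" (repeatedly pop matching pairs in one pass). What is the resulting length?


Input: dcedcd
Stack-based adjacent duplicate removal:
  Read 'd': push. Stack: d
  Read 'c': push. Stack: dc
  Read 'e': push. Stack: dce
  Read 'd': push. Stack: dced
  Read 'c': push. Stack: dcedc
  Read 'd': push. Stack: dcedcd
Final stack: "dcedcd" (length 6)

6


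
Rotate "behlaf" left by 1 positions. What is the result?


Input: "behlaf", rotate left by 1
First 1 characters: "b"
Remaining characters: "ehlaf"
Concatenate remaining + first: "ehlaf" + "b" = "ehlafb"

ehlafb


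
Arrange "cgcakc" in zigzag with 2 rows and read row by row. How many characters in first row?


Zigzag "cgcakc" into 2 rows:
Placing characters:
  'c' => row 0
  'g' => row 1
  'c' => row 0
  'a' => row 1
  'k' => row 0
  'c' => row 1
Rows:
  Row 0: "cck"
  Row 1: "gac"
First row length: 3

3


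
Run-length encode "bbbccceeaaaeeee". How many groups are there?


Input: bbbccceeaaaeeee
Scanning for consecutive runs:
  Group 1: 'b' x 3 (positions 0-2)
  Group 2: 'c' x 3 (positions 3-5)
  Group 3: 'e' x 2 (positions 6-7)
  Group 4: 'a' x 3 (positions 8-10)
  Group 5: 'e' x 4 (positions 11-14)
Total groups: 5

5


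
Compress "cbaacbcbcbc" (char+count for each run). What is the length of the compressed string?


Input: cbaacbcbcbc
Runs:
  'c' x 1 => "c1"
  'b' x 1 => "b1"
  'a' x 2 => "a2"
  'c' x 1 => "c1"
  'b' x 1 => "b1"
  'c' x 1 => "c1"
  'b' x 1 => "b1"
  'c' x 1 => "c1"
  'b' x 1 => "b1"
  'c' x 1 => "c1"
Compressed: "c1b1a2c1b1c1b1c1b1c1"
Compressed length: 20

20


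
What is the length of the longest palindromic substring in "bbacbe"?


Input: "bbacbe"
Checking substrings for palindromes:
  [0:2] "bb" (len 2) => palindrome
Longest palindromic substring: "bb" with length 2

2


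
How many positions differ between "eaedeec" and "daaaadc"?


Comparing "eaedeec" and "daaaadc" position by position:
  Position 0: 'e' vs 'd' => DIFFER
  Position 1: 'a' vs 'a' => same
  Position 2: 'e' vs 'a' => DIFFER
  Position 3: 'd' vs 'a' => DIFFER
  Position 4: 'e' vs 'a' => DIFFER
  Position 5: 'e' vs 'd' => DIFFER
  Position 6: 'c' vs 'c' => same
Positions that differ: 5

5


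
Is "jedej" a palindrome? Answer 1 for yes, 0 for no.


Input: jedej
Reversed: jedej
  Compare pos 0 ('j') with pos 4 ('j'): match
  Compare pos 1 ('e') with pos 3 ('e'): match
Result: palindrome

1


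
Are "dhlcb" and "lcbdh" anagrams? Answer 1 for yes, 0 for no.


Strings: "dhlcb", "lcbdh"
Sorted first:  bcdhl
Sorted second: bcdhl
Sorted forms match => anagrams

1


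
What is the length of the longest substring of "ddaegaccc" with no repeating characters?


Input: "ddaegaccc"
Sliding window (track last position of each char):
  Position 0 ('d'): window [0,0] length 1 -- new best
  Position 1 ('d'): repeat (last at 0), move window start to 1
  Position 1 ('d'): window [1,1] length 1
  Position 2 ('a'): window [1,2] length 2 -- new best
  Position 3 ('e'): window [1,3] length 3 -- new best
  Position 4 ('g'): window [1,4] length 4 -- new best
  Position 5 ('a'): repeat (last at 2), move window start to 3
  Position 5 ('a'): window [3,5] length 3
  Position 6 ('c'): window [3,6] length 4
  Position 7 ('c'): repeat (last at 6), move window start to 7
  Position 7 ('c'): window [7,7] length 1
  Position 8 ('c'): repeat (last at 7), move window start to 8
  Position 8 ('c'): window [8,8] length 1
Longest substring with no repeats: "daeg" with length 4

4


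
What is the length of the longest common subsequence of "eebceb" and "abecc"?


LCS of "eebceb" and "abecc"
DP table:
           a    b    e    c    c
      0    0    0    0    0    0
  e   0    0    0    1    1    1
  e   0    0    0    1    1    1
  b   0    0    1    1    1    1
  c   0    0    1    1    2    2
  e   0    0    1    2    2    2
  b   0    0    1    2    2    2
LCS length = dp[6][5] = 2

2


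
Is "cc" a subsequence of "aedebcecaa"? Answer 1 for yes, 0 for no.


Check if "cc" is a subsequence of "aedebcecaa"
Greedy scan:
  Position 0 ('a'): no match needed
  Position 1 ('e'): no match needed
  Position 2 ('d'): no match needed
  Position 3 ('e'): no match needed
  Position 4 ('b'): no match needed
  Position 5 ('c'): matches sub[0] = 'c'
  Position 6 ('e'): no match needed
  Position 7 ('c'): matches sub[1] = 'c'
  Position 8 ('a'): no match needed
  Position 9 ('a'): no match needed
All 2 characters matched => is a subsequence

1


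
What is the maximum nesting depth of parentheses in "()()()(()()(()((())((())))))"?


Input: "()()()(()()(()((())((())))))"
Tracking depth:
  Position 0 '(': depth becomes 1
  Position 1 ')': depth becomes 0
  Position 2 '(': depth becomes 1
  Position 3 ')': depth becomes 0
  Position 4 '(': depth becomes 1
  Position 5 ')': depth becomes 0
  Position 6 '(': depth becomes 1
  Position 7 '(': depth becomes 2
  Position 8 ')': depth becomes 1
  Position 9 '(': depth becomes 2
  Position 10 ')': depth becomes 1
  Position 11 '(': depth becomes 2
  Position 12 '(': depth becomes 3
  Position 13 ')': depth becomes 2
  Position 14 '(': depth becomes 3
  Position 15 '(': depth becomes 4
  Position 16 '(': depth becomes 5
  Position 17 ')': depth becomes 4
  Position 18 ')': depth becomes 3
  Position 19 '(': depth becomes 4
  Position 20 '(': depth becomes 5
  Position 21 '(': depth becomes 6
  Position 22 ')': depth becomes 5
  Position 23 ')': depth becomes 4
  Position 24 ')': depth becomes 3
  Position 25 ')': depth becomes 2
  Position 26 ')': depth becomes 1
  Position 27 ')': depth becomes 0
Maximum depth reached: 6

6


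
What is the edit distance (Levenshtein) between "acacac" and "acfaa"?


Computing edit distance: "acacac" -> "acfaa"
DP table:
           a    c    f    a    a
      0    1    2    3    4    5
  a   1    0    1    2    3    4
  c   2    1    0    1    2    3
  a   3    2    1    1    1    2
  c   4    3    2    2    2    2
  a   5    4    3    3    2    2
  c   6    5    4    4    3    3
Edit distance = dp[6][5] = 3

3


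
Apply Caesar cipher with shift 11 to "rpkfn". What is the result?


Caesar cipher: shift "rpkfn" by 11
  'r' (pos 17) + 11 = pos 2 = 'c'
  'p' (pos 15) + 11 = pos 0 = 'a'
  'k' (pos 10) + 11 = pos 21 = 'v'
  'f' (pos 5) + 11 = pos 16 = 'q'
  'n' (pos 13) + 11 = pos 24 = 'y'
Result: cavqy

cavqy


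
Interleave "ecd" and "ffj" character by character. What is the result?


Interleaving "ecd" and "ffj":
  Position 0: 'e' from first, 'f' from second => "ef"
  Position 1: 'c' from first, 'f' from second => "cf"
  Position 2: 'd' from first, 'j' from second => "dj"
Result: efcfdj

efcfdj


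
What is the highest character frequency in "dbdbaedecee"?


Input: dbdbaedecee
Character counts:
  'a': 1
  'b': 2
  'c': 1
  'd': 3
  'e': 4
Maximum frequency: 4

4


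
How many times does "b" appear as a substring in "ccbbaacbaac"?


Searching for "b" in "ccbbaacbaac"
Scanning each position:
  Position 0: "c" => no
  Position 1: "c" => no
  Position 2: "b" => MATCH
  Position 3: "b" => MATCH
  Position 4: "a" => no
  Position 5: "a" => no
  Position 6: "c" => no
  Position 7: "b" => MATCH
  Position 8: "a" => no
  Position 9: "a" => no
  Position 10: "c" => no
Total occurrences: 3

3


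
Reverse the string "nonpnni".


Input: nonpnni
Reading characters right to left:
  Position 6: 'i'
  Position 5: 'n'
  Position 4: 'n'
  Position 3: 'p'
  Position 2: 'n'
  Position 1: 'o'
  Position 0: 'n'
Reversed: innpnon

innpnon


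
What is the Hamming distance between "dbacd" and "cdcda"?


Comparing "dbacd" and "cdcda" position by position:
  Position 0: 'd' vs 'c' => differ
  Position 1: 'b' vs 'd' => differ
  Position 2: 'a' vs 'c' => differ
  Position 3: 'c' vs 'd' => differ
  Position 4: 'd' vs 'a' => differ
Total differences (Hamming distance): 5

5


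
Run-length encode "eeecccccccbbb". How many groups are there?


Input: eeecccccccbbb
Scanning for consecutive runs:
  Group 1: 'e' x 3 (positions 0-2)
  Group 2: 'c' x 7 (positions 3-9)
  Group 3: 'b' x 3 (positions 10-12)
Total groups: 3

3


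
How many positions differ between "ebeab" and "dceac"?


Comparing "ebeab" and "dceac" position by position:
  Position 0: 'e' vs 'd' => DIFFER
  Position 1: 'b' vs 'c' => DIFFER
  Position 2: 'e' vs 'e' => same
  Position 3: 'a' vs 'a' => same
  Position 4: 'b' vs 'c' => DIFFER
Positions that differ: 3

3


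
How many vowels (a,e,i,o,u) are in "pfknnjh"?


Input: pfknnjh
Checking each character:
  'p' at position 0: consonant
  'f' at position 1: consonant
  'k' at position 2: consonant
  'n' at position 3: consonant
  'n' at position 4: consonant
  'j' at position 5: consonant
  'h' at position 6: consonant
Total vowels: 0

0


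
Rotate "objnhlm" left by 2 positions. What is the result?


Input: "objnhlm", rotate left by 2
First 2 characters: "ob"
Remaining characters: "jnhlm"
Concatenate remaining + first: "jnhlm" + "ob" = "jnhlmob"

jnhlmob


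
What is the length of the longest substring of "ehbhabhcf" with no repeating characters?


Input: "ehbhabhcf"
Sliding window (track last position of each char):
  Position 0 ('e'): window [0,0] length 1 -- new best
  Position 1 ('h'): window [0,1] length 2 -- new best
  Position 2 ('b'): window [0,2] length 3 -- new best
  Position 3 ('h'): repeat (last at 1), move window start to 2
  Position 3 ('h'): window [2,3] length 2
  Position 4 ('a'): window [2,4] length 3
  Position 5 ('b'): repeat (last at 2), move window start to 3
  Position 5 ('b'): window [3,5] length 3
  Position 6 ('h'): repeat (last at 3), move window start to 4
  Position 6 ('h'): window [4,6] length 3
  Position 7 ('c'): window [4,7] length 4 -- new best
  Position 8 ('f'): window [4,8] length 5 -- new best
Longest substring with no repeats: "abhcf" with length 5

5


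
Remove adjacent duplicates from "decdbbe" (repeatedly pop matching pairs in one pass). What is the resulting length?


Input: decdbbe
Stack-based adjacent duplicate removal:
  Read 'd': push. Stack: d
  Read 'e': push. Stack: de
  Read 'c': push. Stack: dec
  Read 'd': push. Stack: decd
  Read 'b': push. Stack: decdb
  Read 'b': matches stack top 'b' => pop. Stack: decd
  Read 'e': push. Stack: decde
Final stack: "decde" (length 5)

5


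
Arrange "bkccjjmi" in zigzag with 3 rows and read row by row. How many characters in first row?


Zigzag "bkccjjmi" into 3 rows:
Placing characters:
  'b' => row 0
  'k' => row 1
  'c' => row 2
  'c' => row 1
  'j' => row 0
  'j' => row 1
  'm' => row 2
  'i' => row 1
Rows:
  Row 0: "bj"
  Row 1: "kcji"
  Row 2: "cm"
First row length: 2

2


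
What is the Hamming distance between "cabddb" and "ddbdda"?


Comparing "cabddb" and "ddbdda" position by position:
  Position 0: 'c' vs 'd' => differ
  Position 1: 'a' vs 'd' => differ
  Position 2: 'b' vs 'b' => same
  Position 3: 'd' vs 'd' => same
  Position 4: 'd' vs 'd' => same
  Position 5: 'b' vs 'a' => differ
Total differences (Hamming distance): 3

3


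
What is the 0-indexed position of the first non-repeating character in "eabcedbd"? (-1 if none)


Input: eabcedbd
Character frequencies:
  'a': 1
  'b': 2
  'c': 1
  'd': 2
  'e': 2
Scanning left to right for freq == 1:
  Position 0 ('e'): freq=2, skip
  Position 1 ('a'): unique! => answer = 1

1


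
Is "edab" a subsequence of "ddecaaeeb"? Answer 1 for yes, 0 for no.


Check if "edab" is a subsequence of "ddecaaeeb"
Greedy scan:
  Position 0 ('d'): no match needed
  Position 1 ('d'): no match needed
  Position 2 ('e'): matches sub[0] = 'e'
  Position 3 ('c'): no match needed
  Position 4 ('a'): no match needed
  Position 5 ('a'): no match needed
  Position 6 ('e'): no match needed
  Position 7 ('e'): no match needed
  Position 8 ('b'): no match needed
Only matched 1/4 characters => not a subsequence

0


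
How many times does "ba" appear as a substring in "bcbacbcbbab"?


Searching for "ba" in "bcbacbcbbab"
Scanning each position:
  Position 0: "bc" => no
  Position 1: "cb" => no
  Position 2: "ba" => MATCH
  Position 3: "ac" => no
  Position 4: "cb" => no
  Position 5: "bc" => no
  Position 6: "cb" => no
  Position 7: "bb" => no
  Position 8: "ba" => MATCH
  Position 9: "ab" => no
Total occurrences: 2

2


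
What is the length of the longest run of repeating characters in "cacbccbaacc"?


Input: "cacbccbaacc"
Scanning for longest run:
  Position 1 ('a'): new char, reset run to 1
  Position 2 ('c'): new char, reset run to 1
  Position 3 ('b'): new char, reset run to 1
  Position 4 ('c'): new char, reset run to 1
  Position 5 ('c'): continues run of 'c', length=2
  Position 6 ('b'): new char, reset run to 1
  Position 7 ('a'): new char, reset run to 1
  Position 8 ('a'): continues run of 'a', length=2
  Position 9 ('c'): new char, reset run to 1
  Position 10 ('c'): continues run of 'c', length=2
Longest run: 'c' with length 2

2


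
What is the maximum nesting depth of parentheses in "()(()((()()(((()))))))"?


Input: "()(()((()()(((()))))))"
Tracking depth:
  Position 0 '(': depth becomes 1
  Position 1 ')': depth becomes 0
  Position 2 '(': depth becomes 1
  Position 3 '(': depth becomes 2
  Position 4 ')': depth becomes 1
  Position 5 '(': depth becomes 2
  Position 6 '(': depth becomes 3
  Position 7 '(': depth becomes 4
  Position 8 ')': depth becomes 3
  Position 9 '(': depth becomes 4
  Position 10 ')': depth becomes 3
  Position 11 '(': depth becomes 4
  Position 12 '(': depth becomes 5
  Position 13 '(': depth becomes 6
  Position 14 '(': depth becomes 7
  Position 15 ')': depth becomes 6
  Position 16 ')': depth becomes 5
  Position 17 ')': depth becomes 4
  Position 18 ')': depth becomes 3
  Position 19 ')': depth becomes 2
  Position 20 ')': depth becomes 1
  Position 21 ')': depth becomes 0
Maximum depth reached: 7

7


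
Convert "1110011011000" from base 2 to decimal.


Input: "1110011011000" in base 2
Positional expansion:
  Digit '1' (value 1) x 2^12 = 4096
  Digit '1' (value 1) x 2^11 = 2048
  Digit '1' (value 1) x 2^10 = 1024
  Digit '0' (value 0) x 2^9 = 0
  Digit '0' (value 0) x 2^8 = 0
  Digit '1' (value 1) x 2^7 = 128
  Digit '1' (value 1) x 2^6 = 64
  Digit '0' (value 0) x 2^5 = 0
  Digit '1' (value 1) x 2^4 = 16
  Digit '1' (value 1) x 2^3 = 8
  Digit '0' (value 0) x 2^2 = 0
  Digit '0' (value 0) x 2^1 = 0
  Digit '0' (value 0) x 2^0 = 0
Sum = 7384

7384


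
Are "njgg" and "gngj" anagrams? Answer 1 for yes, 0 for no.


Strings: "njgg", "gngj"
Sorted first:  ggjn
Sorted second: ggjn
Sorted forms match => anagrams

1


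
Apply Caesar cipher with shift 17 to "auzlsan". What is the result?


Caesar cipher: shift "auzlsan" by 17
  'a' (pos 0) + 17 = pos 17 = 'r'
  'u' (pos 20) + 17 = pos 11 = 'l'
  'z' (pos 25) + 17 = pos 16 = 'q'
  'l' (pos 11) + 17 = pos 2 = 'c'
  's' (pos 18) + 17 = pos 9 = 'j'
  'a' (pos 0) + 17 = pos 17 = 'r'
  'n' (pos 13) + 17 = pos 4 = 'e'
Result: rlqcjre

rlqcjre


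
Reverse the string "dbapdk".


Input: dbapdk
Reading characters right to left:
  Position 5: 'k'
  Position 4: 'd'
  Position 3: 'p'
  Position 2: 'a'
  Position 1: 'b'
  Position 0: 'd'
Reversed: kdpabd

kdpabd


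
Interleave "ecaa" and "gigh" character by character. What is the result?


Interleaving "ecaa" and "gigh":
  Position 0: 'e' from first, 'g' from second => "eg"
  Position 1: 'c' from first, 'i' from second => "ci"
  Position 2: 'a' from first, 'g' from second => "ag"
  Position 3: 'a' from first, 'h' from second => "ah"
Result: egciagah

egciagah


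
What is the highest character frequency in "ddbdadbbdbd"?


Input: ddbdadbbdbd
Character counts:
  'a': 1
  'b': 4
  'd': 6
Maximum frequency: 6

6


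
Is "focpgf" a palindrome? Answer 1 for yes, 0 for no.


Input: focpgf
Reversed: fgpcof
  Compare pos 0 ('f') with pos 5 ('f'): match
  Compare pos 1 ('o') with pos 4 ('g'): MISMATCH
  Compare pos 2 ('c') with pos 3 ('p'): MISMATCH
Result: not a palindrome

0


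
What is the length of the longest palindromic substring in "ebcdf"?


Input: "ebcdf"
Checking substrings for palindromes:
  No multi-char palindromic substrings found
Longest palindromic substring: "e" with length 1

1


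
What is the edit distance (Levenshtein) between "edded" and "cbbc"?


Computing edit distance: "edded" -> "cbbc"
DP table:
           c    b    b    c
      0    1    2    3    4
  e   1    1    2    3    4
  d   2    2    2    3    4
  d   3    3    3    3    4
  e   4    4    4    4    4
  d   5    5    5    5    5
Edit distance = dp[5][4] = 5

5


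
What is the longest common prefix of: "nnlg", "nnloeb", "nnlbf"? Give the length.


Words: nnlg, nnloeb, nnlbf
  Position 0: all 'n' => match
  Position 1: all 'n' => match
  Position 2: all 'l' => match
  Position 3: ('g', 'o', 'b') => mismatch, stop
LCP = "nnl" (length 3)

3


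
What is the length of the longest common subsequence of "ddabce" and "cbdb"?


LCS of "ddabce" and "cbdb"
DP table:
           c    b    d    b
      0    0    0    0    0
  d   0    0    0    1    1
  d   0    0    0    1    1
  a   0    0    0    1    1
  b   0    0    1    1    2
  c   0    1    1    1    2
  e   0    1    1    1    2
LCS length = dp[6][4] = 2

2


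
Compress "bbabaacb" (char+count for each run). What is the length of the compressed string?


Input: bbabaacb
Runs:
  'b' x 2 => "b2"
  'a' x 1 => "a1"
  'b' x 1 => "b1"
  'a' x 2 => "a2"
  'c' x 1 => "c1"
  'b' x 1 => "b1"
Compressed: "b2a1b1a2c1b1"
Compressed length: 12

12


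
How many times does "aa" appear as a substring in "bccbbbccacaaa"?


Searching for "aa" in "bccbbbccacaaa"
Scanning each position:
  Position 0: "bc" => no
  Position 1: "cc" => no
  Position 2: "cb" => no
  Position 3: "bb" => no
  Position 4: "bb" => no
  Position 5: "bc" => no
  Position 6: "cc" => no
  Position 7: "ca" => no
  Position 8: "ac" => no
  Position 9: "ca" => no
  Position 10: "aa" => MATCH
  Position 11: "aa" => MATCH
Total occurrences: 2

2


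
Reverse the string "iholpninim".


Input: iholpninim
Reading characters right to left:
  Position 9: 'm'
  Position 8: 'i'
  Position 7: 'n'
  Position 6: 'i'
  Position 5: 'n'
  Position 4: 'p'
  Position 3: 'l'
  Position 2: 'o'
  Position 1: 'h'
  Position 0: 'i'
Reversed: mininplohi

mininplohi


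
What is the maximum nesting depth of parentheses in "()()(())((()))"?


Input: "()()(())((()))"
Tracking depth:
  Position 0 '(': depth becomes 1
  Position 1 ')': depth becomes 0
  Position 2 '(': depth becomes 1
  Position 3 ')': depth becomes 0
  Position 4 '(': depth becomes 1
  Position 5 '(': depth becomes 2
  Position 6 ')': depth becomes 1
  Position 7 ')': depth becomes 0
  Position 8 '(': depth becomes 1
  Position 9 '(': depth becomes 2
  Position 10 '(': depth becomes 3
  Position 11 ')': depth becomes 2
  Position 12 ')': depth becomes 1
  Position 13 ')': depth becomes 0
Maximum depth reached: 3

3


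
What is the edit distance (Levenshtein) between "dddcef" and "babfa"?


Computing edit distance: "dddcef" -> "babfa"
DP table:
           b    a    b    f    a
      0    1    2    3    4    5
  d   1    1    2    3    4    5
  d   2    2    2    3    4    5
  d   3    3    3    3    4    5
  c   4    4    4    4    4    5
  e   5    5    5    5    5    5
  f   6    6    6    6    5    6
Edit distance = dp[6][5] = 6

6


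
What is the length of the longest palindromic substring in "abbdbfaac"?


Input: "abbdbfaac"
Checking substrings for palindromes:
  [2:5] "bdb" (len 3) => palindrome
  [1:3] "bb" (len 2) => palindrome
  [6:8] "aa" (len 2) => palindrome
Longest palindromic substring: "bdb" with length 3

3


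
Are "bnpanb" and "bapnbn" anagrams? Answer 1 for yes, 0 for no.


Strings: "bnpanb", "bapnbn"
Sorted first:  abbnnp
Sorted second: abbnnp
Sorted forms match => anagrams

1


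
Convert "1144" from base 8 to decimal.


Input: "1144" in base 8
Positional expansion:
  Digit '1' (value 1) x 8^3 = 512
  Digit '1' (value 1) x 8^2 = 64
  Digit '4' (value 4) x 8^1 = 32
  Digit '4' (value 4) x 8^0 = 4
Sum = 612

612


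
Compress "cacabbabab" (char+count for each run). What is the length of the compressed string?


Input: cacabbabab
Runs:
  'c' x 1 => "c1"
  'a' x 1 => "a1"
  'c' x 1 => "c1"
  'a' x 1 => "a1"
  'b' x 2 => "b2"
  'a' x 1 => "a1"
  'b' x 1 => "b1"
  'a' x 1 => "a1"
  'b' x 1 => "b1"
Compressed: "c1a1c1a1b2a1b1a1b1"
Compressed length: 18

18


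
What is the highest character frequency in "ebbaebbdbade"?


Input: ebbaebbdbade
Character counts:
  'a': 2
  'b': 5
  'd': 2
  'e': 3
Maximum frequency: 5

5


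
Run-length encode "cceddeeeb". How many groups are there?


Input: cceddeeeb
Scanning for consecutive runs:
  Group 1: 'c' x 2 (positions 0-1)
  Group 2: 'e' x 1 (positions 2-2)
  Group 3: 'd' x 2 (positions 3-4)
  Group 4: 'e' x 3 (positions 5-7)
  Group 5: 'b' x 1 (positions 8-8)
Total groups: 5

5


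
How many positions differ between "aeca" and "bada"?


Comparing "aeca" and "bada" position by position:
  Position 0: 'a' vs 'b' => DIFFER
  Position 1: 'e' vs 'a' => DIFFER
  Position 2: 'c' vs 'd' => DIFFER
  Position 3: 'a' vs 'a' => same
Positions that differ: 3

3


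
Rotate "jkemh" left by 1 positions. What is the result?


Input: "jkemh", rotate left by 1
First 1 characters: "j"
Remaining characters: "kemh"
Concatenate remaining + first: "kemh" + "j" = "kemhj"

kemhj


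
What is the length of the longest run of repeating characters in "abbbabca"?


Input: "abbbabca"
Scanning for longest run:
  Position 1 ('b'): new char, reset run to 1
  Position 2 ('b'): continues run of 'b', length=2
  Position 3 ('b'): continues run of 'b', length=3
  Position 4 ('a'): new char, reset run to 1
  Position 5 ('b'): new char, reset run to 1
  Position 6 ('c'): new char, reset run to 1
  Position 7 ('a'): new char, reset run to 1
Longest run: 'b' with length 3

3


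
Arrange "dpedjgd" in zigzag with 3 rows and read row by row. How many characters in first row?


Zigzag "dpedjgd" into 3 rows:
Placing characters:
  'd' => row 0
  'p' => row 1
  'e' => row 2
  'd' => row 1
  'j' => row 0
  'g' => row 1
  'd' => row 2
Rows:
  Row 0: "dj"
  Row 1: "pdg"
  Row 2: "ed"
First row length: 2

2


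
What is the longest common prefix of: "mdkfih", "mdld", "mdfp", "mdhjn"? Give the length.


Words: mdkfih, mdld, mdfp, mdhjn
  Position 0: all 'm' => match
  Position 1: all 'd' => match
  Position 2: ('k', 'l', 'f', 'h') => mismatch, stop
LCP = "md" (length 2)

2


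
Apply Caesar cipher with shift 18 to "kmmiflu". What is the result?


Caesar cipher: shift "kmmiflu" by 18
  'k' (pos 10) + 18 = pos 2 = 'c'
  'm' (pos 12) + 18 = pos 4 = 'e'
  'm' (pos 12) + 18 = pos 4 = 'e'
  'i' (pos 8) + 18 = pos 0 = 'a'
  'f' (pos 5) + 18 = pos 23 = 'x'
  'l' (pos 11) + 18 = pos 3 = 'd'
  'u' (pos 20) + 18 = pos 12 = 'm'
Result: ceeaxdm

ceeaxdm


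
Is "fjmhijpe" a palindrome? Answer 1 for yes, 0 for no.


Input: fjmhijpe
Reversed: epjihmjf
  Compare pos 0 ('f') with pos 7 ('e'): MISMATCH
  Compare pos 1 ('j') with pos 6 ('p'): MISMATCH
  Compare pos 2 ('m') with pos 5 ('j'): MISMATCH
  Compare pos 3 ('h') with pos 4 ('i'): MISMATCH
Result: not a palindrome

0


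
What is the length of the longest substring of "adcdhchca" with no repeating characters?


Input: "adcdhchca"
Sliding window (track last position of each char):
  Position 0 ('a'): window [0,0] length 1 -- new best
  Position 1 ('d'): window [0,1] length 2 -- new best
  Position 2 ('c'): window [0,2] length 3 -- new best
  Position 3 ('d'): repeat (last at 1), move window start to 2
  Position 3 ('d'): window [2,3] length 2
  Position 4 ('h'): window [2,4] length 3
  Position 5 ('c'): repeat (last at 2), move window start to 3
  Position 5 ('c'): window [3,5] length 3
  Position 6 ('h'): repeat (last at 4), move window start to 5
  Position 6 ('h'): window [5,6] length 2
  Position 7 ('c'): repeat (last at 5), move window start to 6
  Position 7 ('c'): window [6,7] length 2
  Position 8 ('a'): window [6,8] length 3
Longest substring with no repeats: "adc" with length 3

3


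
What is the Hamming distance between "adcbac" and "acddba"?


Comparing "adcbac" and "acddba" position by position:
  Position 0: 'a' vs 'a' => same
  Position 1: 'd' vs 'c' => differ
  Position 2: 'c' vs 'd' => differ
  Position 3: 'b' vs 'd' => differ
  Position 4: 'a' vs 'b' => differ
  Position 5: 'c' vs 'a' => differ
Total differences (Hamming distance): 5

5


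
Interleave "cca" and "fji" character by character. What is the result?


Interleaving "cca" and "fji":
  Position 0: 'c' from first, 'f' from second => "cf"
  Position 1: 'c' from first, 'j' from second => "cj"
  Position 2: 'a' from first, 'i' from second => "ai"
Result: cfcjai

cfcjai


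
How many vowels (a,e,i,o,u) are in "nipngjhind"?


Input: nipngjhind
Checking each character:
  'n' at position 0: consonant
  'i' at position 1: vowel (running total: 1)
  'p' at position 2: consonant
  'n' at position 3: consonant
  'g' at position 4: consonant
  'j' at position 5: consonant
  'h' at position 6: consonant
  'i' at position 7: vowel (running total: 2)
  'n' at position 8: consonant
  'd' at position 9: consonant
Total vowels: 2

2


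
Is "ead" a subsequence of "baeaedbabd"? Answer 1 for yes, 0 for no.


Check if "ead" is a subsequence of "baeaedbabd"
Greedy scan:
  Position 0 ('b'): no match needed
  Position 1 ('a'): no match needed
  Position 2 ('e'): matches sub[0] = 'e'
  Position 3 ('a'): matches sub[1] = 'a'
  Position 4 ('e'): no match needed
  Position 5 ('d'): matches sub[2] = 'd'
  Position 6 ('b'): no match needed
  Position 7 ('a'): no match needed
  Position 8 ('b'): no match needed
  Position 9 ('d'): no match needed
All 3 characters matched => is a subsequence

1


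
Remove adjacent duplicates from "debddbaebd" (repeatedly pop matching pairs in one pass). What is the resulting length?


Input: debddbaebd
Stack-based adjacent duplicate removal:
  Read 'd': push. Stack: d
  Read 'e': push. Stack: de
  Read 'b': push. Stack: deb
  Read 'd': push. Stack: debd
  Read 'd': matches stack top 'd' => pop. Stack: deb
  Read 'b': matches stack top 'b' => pop. Stack: de
  Read 'a': push. Stack: dea
  Read 'e': push. Stack: deae
  Read 'b': push. Stack: deaeb
  Read 'd': push. Stack: deaebd
Final stack: "deaebd" (length 6)

6


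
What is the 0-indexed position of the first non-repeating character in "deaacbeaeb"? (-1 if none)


Input: deaacbeaeb
Character frequencies:
  'a': 3
  'b': 2
  'c': 1
  'd': 1
  'e': 3
Scanning left to right for freq == 1:
  Position 0 ('d'): unique! => answer = 0

0


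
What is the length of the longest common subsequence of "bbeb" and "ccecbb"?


LCS of "bbeb" and "ccecbb"
DP table:
           c    c    e    c    b    b
      0    0    0    0    0    0    0
  b   0    0    0    0    0    1    1
  b   0    0    0    0    0    1    2
  e   0    0    0    1    1    1    2
  b   0    0    0    1    1    2    2
LCS length = dp[4][6] = 2

2


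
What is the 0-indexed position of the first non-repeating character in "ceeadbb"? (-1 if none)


Input: ceeadbb
Character frequencies:
  'a': 1
  'b': 2
  'c': 1
  'd': 1
  'e': 2
Scanning left to right for freq == 1:
  Position 0 ('c'): unique! => answer = 0

0


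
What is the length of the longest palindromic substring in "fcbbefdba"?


Input: "fcbbefdba"
Checking substrings for palindromes:
  [2:4] "bb" (len 2) => palindrome
Longest palindromic substring: "bb" with length 2

2


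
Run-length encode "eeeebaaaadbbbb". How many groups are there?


Input: eeeebaaaadbbbb
Scanning for consecutive runs:
  Group 1: 'e' x 4 (positions 0-3)
  Group 2: 'b' x 1 (positions 4-4)
  Group 3: 'a' x 4 (positions 5-8)
  Group 4: 'd' x 1 (positions 9-9)
  Group 5: 'b' x 4 (positions 10-13)
Total groups: 5

5


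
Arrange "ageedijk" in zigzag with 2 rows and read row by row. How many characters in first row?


Zigzag "ageedijk" into 2 rows:
Placing characters:
  'a' => row 0
  'g' => row 1
  'e' => row 0
  'e' => row 1
  'd' => row 0
  'i' => row 1
  'j' => row 0
  'k' => row 1
Rows:
  Row 0: "aedj"
  Row 1: "geik"
First row length: 4

4


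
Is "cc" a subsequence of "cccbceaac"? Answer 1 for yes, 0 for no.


Check if "cc" is a subsequence of "cccbceaac"
Greedy scan:
  Position 0 ('c'): matches sub[0] = 'c'
  Position 1 ('c'): matches sub[1] = 'c'
  Position 2 ('c'): no match needed
  Position 3 ('b'): no match needed
  Position 4 ('c'): no match needed
  Position 5 ('e'): no match needed
  Position 6 ('a'): no match needed
  Position 7 ('a'): no match needed
  Position 8 ('c'): no match needed
All 2 characters matched => is a subsequence

1


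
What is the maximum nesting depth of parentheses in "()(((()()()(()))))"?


Input: "()(((()()()(()))))"
Tracking depth:
  Position 0 '(': depth becomes 1
  Position 1 ')': depth becomes 0
  Position 2 '(': depth becomes 1
  Position 3 '(': depth becomes 2
  Position 4 '(': depth becomes 3
  Position 5 '(': depth becomes 4
  Position 6 ')': depth becomes 3
  Position 7 '(': depth becomes 4
  Position 8 ')': depth becomes 3
  Position 9 '(': depth becomes 4
  Position 10 ')': depth becomes 3
  Position 11 '(': depth becomes 4
  Position 12 '(': depth becomes 5
  Position 13 ')': depth becomes 4
  Position 14 ')': depth becomes 3
  Position 15 ')': depth becomes 2
  Position 16 ')': depth becomes 1
  Position 17 ')': depth becomes 0
Maximum depth reached: 5

5


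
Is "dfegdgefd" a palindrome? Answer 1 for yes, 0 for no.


Input: dfegdgefd
Reversed: dfegdgefd
  Compare pos 0 ('d') with pos 8 ('d'): match
  Compare pos 1 ('f') with pos 7 ('f'): match
  Compare pos 2 ('e') with pos 6 ('e'): match
  Compare pos 3 ('g') with pos 5 ('g'): match
Result: palindrome

1


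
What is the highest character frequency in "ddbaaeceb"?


Input: ddbaaeceb
Character counts:
  'a': 2
  'b': 2
  'c': 1
  'd': 2
  'e': 2
Maximum frequency: 2

2


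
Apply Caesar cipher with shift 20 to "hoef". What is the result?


Caesar cipher: shift "hoef" by 20
  'h' (pos 7) + 20 = pos 1 = 'b'
  'o' (pos 14) + 20 = pos 8 = 'i'
  'e' (pos 4) + 20 = pos 24 = 'y'
  'f' (pos 5) + 20 = pos 25 = 'z'
Result: biyz

biyz


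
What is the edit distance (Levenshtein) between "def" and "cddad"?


Computing edit distance: "def" -> "cddad"
DP table:
           c    d    d    a    d
      0    1    2    3    4    5
  d   1    1    1    2    3    4
  e   2    2    2    2    3    4
  f   3    3    3    3    3    4
Edit distance = dp[3][5] = 4

4


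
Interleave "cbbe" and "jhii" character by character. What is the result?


Interleaving "cbbe" and "jhii":
  Position 0: 'c' from first, 'j' from second => "cj"
  Position 1: 'b' from first, 'h' from second => "bh"
  Position 2: 'b' from first, 'i' from second => "bi"
  Position 3: 'e' from first, 'i' from second => "ei"
Result: cjbhbiei

cjbhbiei


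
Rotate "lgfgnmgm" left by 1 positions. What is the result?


Input: "lgfgnmgm", rotate left by 1
First 1 characters: "l"
Remaining characters: "gfgnmgm"
Concatenate remaining + first: "gfgnmgm" + "l" = "gfgnmgml"

gfgnmgml


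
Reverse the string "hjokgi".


Input: hjokgi
Reading characters right to left:
  Position 5: 'i'
  Position 4: 'g'
  Position 3: 'k'
  Position 2: 'o'
  Position 1: 'j'
  Position 0: 'h'
Reversed: igkojh

igkojh


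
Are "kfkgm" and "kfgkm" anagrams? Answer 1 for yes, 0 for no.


Strings: "kfkgm", "kfgkm"
Sorted first:  fgkkm
Sorted second: fgkkm
Sorted forms match => anagrams

1
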